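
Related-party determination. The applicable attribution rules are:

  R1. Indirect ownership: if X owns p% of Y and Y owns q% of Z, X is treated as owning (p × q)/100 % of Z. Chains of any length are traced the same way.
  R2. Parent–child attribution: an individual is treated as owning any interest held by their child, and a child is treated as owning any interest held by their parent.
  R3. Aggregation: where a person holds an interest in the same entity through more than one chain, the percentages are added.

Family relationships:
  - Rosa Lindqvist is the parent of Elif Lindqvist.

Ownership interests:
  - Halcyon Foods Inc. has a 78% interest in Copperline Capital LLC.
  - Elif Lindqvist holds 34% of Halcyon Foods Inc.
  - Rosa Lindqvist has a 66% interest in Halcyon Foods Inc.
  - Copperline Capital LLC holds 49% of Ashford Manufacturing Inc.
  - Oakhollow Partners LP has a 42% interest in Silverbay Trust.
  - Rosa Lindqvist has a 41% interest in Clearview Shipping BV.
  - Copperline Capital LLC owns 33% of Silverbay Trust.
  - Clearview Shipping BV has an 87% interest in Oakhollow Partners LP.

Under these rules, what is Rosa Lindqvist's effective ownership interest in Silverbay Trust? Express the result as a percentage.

40.7214%

By parent–child attribution (R2), Rosa Lindqvist is treated as also owning Elif Lindqvist's interest in Halcyon Foods Inc, giving 66% + 34% = 100%.
Chain via Clearview Shipping BV → Oakhollow Partners LP (R1): 41% × 87% × 42% = 14.9814% of Silverbay Trust.
Chain via Halcyon Foods Inc. → Copperline Capital LLC (R1): 100% × 78% × 33% = 25.74% of Silverbay Trust.
Aggregating (R3): 14.9814% + 25.74% = 40.7214%.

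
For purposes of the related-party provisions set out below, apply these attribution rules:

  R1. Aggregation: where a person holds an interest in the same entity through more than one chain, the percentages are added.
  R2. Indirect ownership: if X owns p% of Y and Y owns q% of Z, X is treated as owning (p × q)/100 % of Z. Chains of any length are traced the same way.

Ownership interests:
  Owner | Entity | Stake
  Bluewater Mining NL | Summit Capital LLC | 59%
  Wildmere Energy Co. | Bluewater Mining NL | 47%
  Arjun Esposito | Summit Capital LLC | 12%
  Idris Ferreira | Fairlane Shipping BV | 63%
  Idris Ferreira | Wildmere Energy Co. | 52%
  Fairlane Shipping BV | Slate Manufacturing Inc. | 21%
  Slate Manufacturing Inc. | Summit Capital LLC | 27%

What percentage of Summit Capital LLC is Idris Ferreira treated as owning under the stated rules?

17.9917%

Chain via Fairlane Shipping BV → Slate Manufacturing Inc. (R2): 63% × 21% × 27% = 3.5721% of Summit Capital LLC.
Chain via Wildmere Energy Co. → Bluewater Mining NL (R2): 52% × 47% × 59% = 14.4196% of Summit Capital LLC.
Aggregating (R1): 3.5721% + 14.4196% = 17.9917%.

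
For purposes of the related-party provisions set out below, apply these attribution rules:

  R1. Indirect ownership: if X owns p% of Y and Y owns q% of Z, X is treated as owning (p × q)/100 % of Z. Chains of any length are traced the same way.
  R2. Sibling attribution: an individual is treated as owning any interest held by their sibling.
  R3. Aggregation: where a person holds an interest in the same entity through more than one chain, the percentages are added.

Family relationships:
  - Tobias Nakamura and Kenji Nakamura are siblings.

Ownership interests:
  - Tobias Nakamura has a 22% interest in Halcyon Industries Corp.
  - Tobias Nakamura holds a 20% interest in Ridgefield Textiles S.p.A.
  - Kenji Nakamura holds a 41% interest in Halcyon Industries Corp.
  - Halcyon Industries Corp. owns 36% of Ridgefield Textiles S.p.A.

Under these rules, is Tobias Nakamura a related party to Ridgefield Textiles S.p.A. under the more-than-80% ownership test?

By sibling attribution (R2), Tobias Nakamura is treated as also owning Kenji Nakamura's interest in Halcyon Industries Corp, giving 22% + 41% = 63%.
Chain via Halcyon Industries Corp. (R1): 63% × 36% = 22.68% of Ridgefield Textiles S.p.A.
Direct interest in Ridgefield Textiles S.p.A: 20%.
Aggregating (R3): 22.68% + 20% = 42.68%.
42.68% does not exceed the 80% threshold, so Tobias is not a related party to Ridgefield Textiles S.p.A.

No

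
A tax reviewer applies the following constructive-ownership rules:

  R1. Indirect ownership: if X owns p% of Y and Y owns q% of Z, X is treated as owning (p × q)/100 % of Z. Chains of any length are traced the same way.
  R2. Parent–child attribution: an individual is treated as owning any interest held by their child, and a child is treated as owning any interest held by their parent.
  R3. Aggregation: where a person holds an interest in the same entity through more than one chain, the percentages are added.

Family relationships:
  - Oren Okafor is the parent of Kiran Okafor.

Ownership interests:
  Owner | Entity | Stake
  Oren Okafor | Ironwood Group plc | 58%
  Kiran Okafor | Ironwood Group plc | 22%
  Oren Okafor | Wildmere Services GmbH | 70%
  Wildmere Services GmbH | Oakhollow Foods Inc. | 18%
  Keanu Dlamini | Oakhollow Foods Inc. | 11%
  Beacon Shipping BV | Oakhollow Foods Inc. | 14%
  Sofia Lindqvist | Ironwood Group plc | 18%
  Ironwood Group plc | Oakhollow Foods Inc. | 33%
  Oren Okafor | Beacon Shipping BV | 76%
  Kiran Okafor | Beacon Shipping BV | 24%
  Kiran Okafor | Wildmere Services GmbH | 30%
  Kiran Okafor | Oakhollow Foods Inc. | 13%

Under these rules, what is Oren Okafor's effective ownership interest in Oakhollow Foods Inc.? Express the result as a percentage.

By parent–child attribution (R2), Oren Okafor is treated as also owning Kiran Okafor's interest in Beacon Shipping BV, giving 76% + 24% = 100%.
By parent–child attribution (R2), Oren Okafor is treated as also owning Kiran Okafor's interest in Wildmere Services GmbH, giving 70% + 30% = 100%.
By parent–child attribution (R2), Oren Okafor is treated as also owning Kiran Okafor's interest in Ironwood Group plc, giving 58% + 22% = 80%.
By parent–child attribution (R2), Oren Okafor is treated as owning Kiran Okafor's 13% interest in Oakhollow Foods Inc.
Chain via Beacon Shipping BV (R1): 100% × 14% = 14% of Oakhollow Foods Inc.
Chain via Wildmere Services GmbH (R1): 100% × 18% = 18% of Oakhollow Foods Inc.
Chain via Ironwood Group plc (R1): 80% × 33% = 26.4% of Oakhollow Foods Inc.
Direct interest in Oakhollow Foods Inc: 13%.
Aggregating (R3): 14% + 18% + 26.4% + 13% = 71.4%.

71.4%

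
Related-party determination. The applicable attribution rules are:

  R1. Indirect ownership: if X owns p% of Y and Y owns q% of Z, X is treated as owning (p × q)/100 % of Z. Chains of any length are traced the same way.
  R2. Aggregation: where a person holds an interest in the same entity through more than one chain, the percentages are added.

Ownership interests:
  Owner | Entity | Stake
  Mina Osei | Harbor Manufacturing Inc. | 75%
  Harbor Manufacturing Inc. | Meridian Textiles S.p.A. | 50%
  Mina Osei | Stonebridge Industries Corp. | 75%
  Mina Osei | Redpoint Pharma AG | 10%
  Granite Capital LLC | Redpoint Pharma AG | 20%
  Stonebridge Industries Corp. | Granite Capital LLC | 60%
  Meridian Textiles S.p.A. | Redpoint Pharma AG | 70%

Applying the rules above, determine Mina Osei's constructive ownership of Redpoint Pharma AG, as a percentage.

45.25%

Chain via Harbor Manufacturing Inc. → Meridian Textiles S.p.A. (R1): 75% × 50% × 70% = 26.25% of Redpoint Pharma AG.
Chain via Stonebridge Industries Corp. → Granite Capital LLC (R1): 75% × 60% × 20% = 9% of Redpoint Pharma AG.
Direct interest in Redpoint Pharma AG: 10%.
Aggregating (R2): 26.25% + 9% + 10% = 45.25%.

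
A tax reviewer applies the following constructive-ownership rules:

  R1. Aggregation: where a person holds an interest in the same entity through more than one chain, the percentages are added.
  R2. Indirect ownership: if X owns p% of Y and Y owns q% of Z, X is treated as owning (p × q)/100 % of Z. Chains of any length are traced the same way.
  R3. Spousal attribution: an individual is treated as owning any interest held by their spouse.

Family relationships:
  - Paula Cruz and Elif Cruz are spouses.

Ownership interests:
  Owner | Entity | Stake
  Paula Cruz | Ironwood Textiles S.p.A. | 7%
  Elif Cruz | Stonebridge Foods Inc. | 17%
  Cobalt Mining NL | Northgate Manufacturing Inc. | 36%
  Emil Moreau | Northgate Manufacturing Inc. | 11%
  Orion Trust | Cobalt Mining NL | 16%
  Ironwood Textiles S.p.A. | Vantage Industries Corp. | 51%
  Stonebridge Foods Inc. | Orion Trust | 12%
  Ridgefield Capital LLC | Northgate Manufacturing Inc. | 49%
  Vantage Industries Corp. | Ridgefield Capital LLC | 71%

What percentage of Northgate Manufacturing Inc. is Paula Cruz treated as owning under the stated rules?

1.359507%

By spousal attribution (R3), Paula Cruz is treated as owning Elif Cruz's 17% interest in Stonebridge Foods Inc.
Chain via Ironwood Textiles S.p.A. → Vantage Industries Corp. → Ridgefield Capital LLC (R2): 7% × 51% × 71% × 49% = 1.242003% of Northgate Manufacturing Inc.
Chain via Stonebridge Foods Inc. → Orion Trust → Cobalt Mining NL (R2): 17% × 12% × 16% × 36% = 0.117504% of Northgate Manufacturing Inc.
Aggregating (R1): 1.242003% + 0.117504% = 1.359507%.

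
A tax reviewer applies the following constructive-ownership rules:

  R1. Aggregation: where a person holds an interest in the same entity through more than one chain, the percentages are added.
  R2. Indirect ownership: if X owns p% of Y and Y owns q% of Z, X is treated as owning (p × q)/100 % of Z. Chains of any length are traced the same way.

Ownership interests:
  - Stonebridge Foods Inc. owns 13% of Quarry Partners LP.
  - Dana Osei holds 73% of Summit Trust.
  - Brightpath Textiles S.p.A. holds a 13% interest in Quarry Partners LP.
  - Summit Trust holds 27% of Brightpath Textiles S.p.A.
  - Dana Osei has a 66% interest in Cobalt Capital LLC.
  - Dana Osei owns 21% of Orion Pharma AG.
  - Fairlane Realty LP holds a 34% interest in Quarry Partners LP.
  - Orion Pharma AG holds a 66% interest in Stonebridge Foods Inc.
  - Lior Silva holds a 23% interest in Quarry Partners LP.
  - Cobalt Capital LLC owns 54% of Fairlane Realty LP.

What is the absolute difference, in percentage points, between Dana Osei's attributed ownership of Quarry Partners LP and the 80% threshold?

63.5183

Chain via Cobalt Capital LLC → Fairlane Realty LP (R2): 66% × 54% × 34% = 12.1176% of Quarry Partners LP.
Chain via Orion Pharma AG → Stonebridge Foods Inc. (R2): 21% × 66% × 13% = 1.8018% of Quarry Partners LP.
Chain via Summit Trust → Brightpath Textiles S.p.A. (R2): 73% × 27% × 13% = 2.5623% of Quarry Partners LP.
Aggregating (R1): 12.1176% + 1.8018% + 2.5623% = 16.4817%.
16.4817% falls short of the 80% threshold by 63.5183 percentage points.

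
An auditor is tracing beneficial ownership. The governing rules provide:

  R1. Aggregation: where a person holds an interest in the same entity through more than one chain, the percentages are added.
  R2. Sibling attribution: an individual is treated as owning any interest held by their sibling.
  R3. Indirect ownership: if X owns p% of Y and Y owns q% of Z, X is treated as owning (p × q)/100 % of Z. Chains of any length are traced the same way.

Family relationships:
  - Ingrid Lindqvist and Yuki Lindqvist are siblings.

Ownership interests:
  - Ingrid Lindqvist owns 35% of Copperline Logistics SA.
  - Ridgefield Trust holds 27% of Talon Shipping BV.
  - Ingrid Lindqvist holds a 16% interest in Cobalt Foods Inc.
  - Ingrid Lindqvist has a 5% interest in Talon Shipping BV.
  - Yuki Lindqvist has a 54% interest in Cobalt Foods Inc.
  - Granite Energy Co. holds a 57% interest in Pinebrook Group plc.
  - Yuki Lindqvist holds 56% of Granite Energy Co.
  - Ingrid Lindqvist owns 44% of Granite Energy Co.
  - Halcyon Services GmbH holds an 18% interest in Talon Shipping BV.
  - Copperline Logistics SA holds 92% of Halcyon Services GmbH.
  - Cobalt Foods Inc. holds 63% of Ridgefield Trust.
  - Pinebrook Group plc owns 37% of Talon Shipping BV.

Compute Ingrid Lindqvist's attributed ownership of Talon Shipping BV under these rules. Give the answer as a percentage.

43.793%

By sibling attribution (R2), Ingrid Lindqvist is treated as also owning Yuki Lindqvist's interest in Cobalt Foods Inc, giving 16% + 54% = 70%.
By sibling attribution (R2), Ingrid Lindqvist is treated as also owning Yuki Lindqvist's interest in Granite Energy Co, giving 44% + 56% = 100%.
Chain via Cobalt Foods Inc. → Ridgefield Trust (R3): 70% × 63% × 27% = 11.907% of Talon Shipping BV.
Chain via Copperline Logistics SA → Halcyon Services GmbH (R3): 35% × 92% × 18% = 5.796% of Talon Shipping BV.
Chain via Granite Energy Co. → Pinebrook Group plc (R3): 100% × 57% × 37% = 21.09% of Talon Shipping BV.
Direct interest in Talon Shipping BV: 5%.
Aggregating (R1): 11.907% + 5.796% + 21.09% + 5% = 43.793%.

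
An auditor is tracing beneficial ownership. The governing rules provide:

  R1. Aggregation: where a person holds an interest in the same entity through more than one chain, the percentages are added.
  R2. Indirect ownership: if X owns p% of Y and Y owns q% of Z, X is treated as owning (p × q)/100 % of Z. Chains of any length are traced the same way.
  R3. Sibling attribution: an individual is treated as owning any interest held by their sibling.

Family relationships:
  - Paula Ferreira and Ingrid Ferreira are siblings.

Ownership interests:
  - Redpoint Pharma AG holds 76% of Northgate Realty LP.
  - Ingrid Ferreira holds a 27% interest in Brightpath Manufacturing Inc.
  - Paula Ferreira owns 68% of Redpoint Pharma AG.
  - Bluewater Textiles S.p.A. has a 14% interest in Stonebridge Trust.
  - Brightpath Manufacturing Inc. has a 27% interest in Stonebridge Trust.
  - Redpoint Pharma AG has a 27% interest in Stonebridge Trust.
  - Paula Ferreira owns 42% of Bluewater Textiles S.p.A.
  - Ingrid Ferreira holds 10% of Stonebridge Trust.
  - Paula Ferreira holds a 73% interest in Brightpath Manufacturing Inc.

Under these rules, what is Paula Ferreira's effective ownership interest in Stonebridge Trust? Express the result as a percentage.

By sibling attribution (R3), Paula Ferreira is treated as also owning Ingrid Ferreira's interest in Brightpath Manufacturing Inc, giving 73% + 27% = 100%.
By sibling attribution (R3), Paula Ferreira is treated as owning Ingrid Ferreira's 10% interest in Stonebridge Trust.
Chain via Brightpath Manufacturing Inc. (R2): 100% × 27% = 27% of Stonebridge Trust.
Chain via Bluewater Textiles S.p.A. (R2): 42% × 14% = 5.88% of Stonebridge Trust.
Chain via Redpoint Pharma AG (R2): 68% × 27% = 18.36% of Stonebridge Trust.
Direct interest in Stonebridge Trust: 10%.
Aggregating (R1): 27% + 5.88% + 18.36% + 10% = 61.24%.

61.24%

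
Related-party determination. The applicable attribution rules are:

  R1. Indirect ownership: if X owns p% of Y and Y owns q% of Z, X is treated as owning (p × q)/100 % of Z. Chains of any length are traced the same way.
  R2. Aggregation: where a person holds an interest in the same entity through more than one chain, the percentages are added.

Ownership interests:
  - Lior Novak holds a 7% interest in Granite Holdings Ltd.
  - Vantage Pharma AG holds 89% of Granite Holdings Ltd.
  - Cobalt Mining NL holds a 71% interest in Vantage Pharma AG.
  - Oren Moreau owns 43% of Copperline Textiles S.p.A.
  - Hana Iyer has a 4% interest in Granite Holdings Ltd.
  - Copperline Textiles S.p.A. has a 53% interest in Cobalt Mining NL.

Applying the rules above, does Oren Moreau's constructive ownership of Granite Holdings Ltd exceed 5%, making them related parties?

Yes

Chain via Copperline Textiles S.p.A. → Cobalt Mining NL → Vantage Pharma AG (R1): 43% × 53% × 71% × 89% = 14.401001% of Granite Holdings Ltd.
14.401001% exceeds the 5% threshold, so Oren is a related party to Granite Holdings Ltd.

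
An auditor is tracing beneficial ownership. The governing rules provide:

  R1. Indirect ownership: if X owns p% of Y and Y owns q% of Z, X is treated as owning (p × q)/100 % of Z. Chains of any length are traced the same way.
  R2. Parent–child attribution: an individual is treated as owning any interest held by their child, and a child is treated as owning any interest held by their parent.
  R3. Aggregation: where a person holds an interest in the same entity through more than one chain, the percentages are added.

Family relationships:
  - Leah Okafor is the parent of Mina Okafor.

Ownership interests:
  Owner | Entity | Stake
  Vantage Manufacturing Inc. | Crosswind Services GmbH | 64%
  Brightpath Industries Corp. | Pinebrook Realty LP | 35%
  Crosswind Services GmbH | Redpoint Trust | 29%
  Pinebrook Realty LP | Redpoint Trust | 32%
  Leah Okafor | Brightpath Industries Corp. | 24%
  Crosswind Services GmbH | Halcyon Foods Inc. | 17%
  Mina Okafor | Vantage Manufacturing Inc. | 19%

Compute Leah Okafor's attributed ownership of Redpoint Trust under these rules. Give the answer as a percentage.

6.2144%

By parent–child attribution (R2), Leah Okafor is treated as owning Mina Okafor's 19% interest in Vantage Manufacturing Inc.
Chain via Brightpath Industries Corp. → Pinebrook Realty LP (R1): 24% × 35% × 32% = 2.688% of Redpoint Trust.
Chain via Vantage Manufacturing Inc. → Crosswind Services GmbH (R1): 19% × 64% × 29% = 3.5264% of Redpoint Trust.
Aggregating (R3): 2.688% + 3.5264% = 6.2144%.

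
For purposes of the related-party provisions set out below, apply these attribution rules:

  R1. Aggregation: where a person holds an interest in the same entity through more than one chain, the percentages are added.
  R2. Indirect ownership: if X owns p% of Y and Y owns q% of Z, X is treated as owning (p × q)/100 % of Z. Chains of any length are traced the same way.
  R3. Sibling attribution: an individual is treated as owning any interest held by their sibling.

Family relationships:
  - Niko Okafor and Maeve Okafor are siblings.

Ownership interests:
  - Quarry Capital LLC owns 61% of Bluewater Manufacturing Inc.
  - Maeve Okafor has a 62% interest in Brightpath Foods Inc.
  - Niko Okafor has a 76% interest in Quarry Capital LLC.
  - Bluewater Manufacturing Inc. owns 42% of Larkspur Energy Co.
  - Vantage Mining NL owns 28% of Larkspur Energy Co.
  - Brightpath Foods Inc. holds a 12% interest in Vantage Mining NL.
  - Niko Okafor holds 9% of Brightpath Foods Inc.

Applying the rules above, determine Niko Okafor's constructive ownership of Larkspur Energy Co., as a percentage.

By sibling attribution (R3), Niko Okafor is treated as also owning Maeve Okafor's interest in Brightpath Foods Inc, giving 9% + 62% = 71%.
Chain via Brightpath Foods Inc. → Vantage Mining NL (R2): 71% × 12% × 28% = 2.3856% of Larkspur Energy Co.
Chain via Quarry Capital LLC → Bluewater Manufacturing Inc. (R2): 76% × 61% × 42% = 19.4712% of Larkspur Energy Co.
Aggregating (R1): 2.3856% + 19.4712% = 21.8568%.

21.8568%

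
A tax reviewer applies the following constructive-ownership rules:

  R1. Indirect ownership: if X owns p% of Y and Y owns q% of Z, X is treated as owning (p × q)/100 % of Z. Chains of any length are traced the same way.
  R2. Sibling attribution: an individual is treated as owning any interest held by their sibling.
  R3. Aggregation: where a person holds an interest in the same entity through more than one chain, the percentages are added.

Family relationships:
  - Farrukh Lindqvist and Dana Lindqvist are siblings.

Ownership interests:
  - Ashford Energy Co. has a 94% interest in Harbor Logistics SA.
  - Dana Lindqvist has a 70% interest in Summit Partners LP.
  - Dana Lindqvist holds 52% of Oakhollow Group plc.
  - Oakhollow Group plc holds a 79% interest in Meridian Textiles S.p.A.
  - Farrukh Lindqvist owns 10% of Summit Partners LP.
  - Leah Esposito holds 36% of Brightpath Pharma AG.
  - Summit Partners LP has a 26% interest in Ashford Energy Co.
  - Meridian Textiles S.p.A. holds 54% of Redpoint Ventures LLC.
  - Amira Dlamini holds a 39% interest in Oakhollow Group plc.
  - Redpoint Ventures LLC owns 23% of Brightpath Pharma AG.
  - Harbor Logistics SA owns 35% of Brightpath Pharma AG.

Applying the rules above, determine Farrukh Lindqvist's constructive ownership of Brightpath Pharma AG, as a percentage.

11.945336%

By sibling attribution (R2), Farrukh Lindqvist is treated as also owning Dana Lindqvist's interest in Summit Partners LP, giving 10% + 70% = 80%.
By sibling attribution (R2), Farrukh Lindqvist is treated as owning Dana Lindqvist's 52% interest in Oakhollow Group plc.
Chain via Summit Partners LP → Ashford Energy Co. → Harbor Logistics SA (R1): 80% × 26% × 94% × 35% = 6.8432% of Brightpath Pharma AG.
Chain via Oakhollow Group plc → Meridian Textiles S.p.A. → Redpoint Ventures LLC (R1): 52% × 79% × 54% × 23% = 5.102136% of Brightpath Pharma AG.
Aggregating (R3): 6.8432% + 5.102136% = 11.945336%.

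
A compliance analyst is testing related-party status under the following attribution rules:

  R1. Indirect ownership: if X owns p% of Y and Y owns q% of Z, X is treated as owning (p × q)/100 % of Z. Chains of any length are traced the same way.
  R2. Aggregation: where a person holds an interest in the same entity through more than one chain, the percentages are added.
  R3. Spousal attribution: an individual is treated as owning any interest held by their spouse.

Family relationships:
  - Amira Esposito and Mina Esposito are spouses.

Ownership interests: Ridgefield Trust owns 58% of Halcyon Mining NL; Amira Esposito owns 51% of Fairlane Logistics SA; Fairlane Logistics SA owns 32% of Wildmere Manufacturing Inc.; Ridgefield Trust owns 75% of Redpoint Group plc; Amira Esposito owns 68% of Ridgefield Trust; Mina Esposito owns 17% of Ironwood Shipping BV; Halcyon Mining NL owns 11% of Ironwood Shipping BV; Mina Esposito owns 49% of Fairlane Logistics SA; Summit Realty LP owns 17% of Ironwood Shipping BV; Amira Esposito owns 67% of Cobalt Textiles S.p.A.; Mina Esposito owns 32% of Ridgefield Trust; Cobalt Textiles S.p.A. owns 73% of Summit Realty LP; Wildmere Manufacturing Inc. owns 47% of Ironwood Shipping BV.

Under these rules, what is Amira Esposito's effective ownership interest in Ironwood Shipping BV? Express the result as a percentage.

46.7347%

By spousal attribution (R3), Amira Esposito is treated as also owning Mina Esposito's interest in Fairlane Logistics SA, giving 51% + 49% = 100%.
By spousal attribution (R3), Amira Esposito is treated as also owning Mina Esposito's interest in Ridgefield Trust, giving 68% + 32% = 100%.
By spousal attribution (R3), Amira Esposito is treated as owning Mina Esposito's 17% interest in Ironwood Shipping BV.
Chain via Cobalt Textiles S.p.A. → Summit Realty LP (R1): 67% × 73% × 17% = 8.3147% of Ironwood Shipping BV.
Chain via Fairlane Logistics SA → Wildmere Manufacturing Inc. (R1): 100% × 32% × 47% = 15.04% of Ironwood Shipping BV.
Chain via Ridgefield Trust → Halcyon Mining NL (R1): 100% × 58% × 11% = 6.38% of Ironwood Shipping BV.
Direct interest in Ironwood Shipping BV: 17%.
Aggregating (R2): 8.3147% + 15.04% + 6.38% + 17% = 46.7347%.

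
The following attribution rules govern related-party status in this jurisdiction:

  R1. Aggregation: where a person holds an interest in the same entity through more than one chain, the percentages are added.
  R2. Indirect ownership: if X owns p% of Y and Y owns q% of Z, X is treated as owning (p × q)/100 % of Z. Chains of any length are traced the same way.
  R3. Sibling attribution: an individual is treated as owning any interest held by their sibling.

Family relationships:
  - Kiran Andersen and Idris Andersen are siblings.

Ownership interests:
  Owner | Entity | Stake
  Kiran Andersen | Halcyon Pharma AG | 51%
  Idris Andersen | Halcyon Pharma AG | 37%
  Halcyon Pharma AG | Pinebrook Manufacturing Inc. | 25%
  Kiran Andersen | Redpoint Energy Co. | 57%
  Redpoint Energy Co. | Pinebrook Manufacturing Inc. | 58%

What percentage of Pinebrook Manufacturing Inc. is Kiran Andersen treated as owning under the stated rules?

55.06%

By sibling attribution (R3), Kiran Andersen is treated as also owning Idris Andersen's interest in Halcyon Pharma AG, giving 51% + 37% = 88%.
Chain via Redpoint Energy Co. (R2): 57% × 58% = 33.06% of Pinebrook Manufacturing Inc.
Chain via Halcyon Pharma AG (R2): 88% × 25% = 22% of Pinebrook Manufacturing Inc.
Aggregating (R1): 33.06% + 22% = 55.06%.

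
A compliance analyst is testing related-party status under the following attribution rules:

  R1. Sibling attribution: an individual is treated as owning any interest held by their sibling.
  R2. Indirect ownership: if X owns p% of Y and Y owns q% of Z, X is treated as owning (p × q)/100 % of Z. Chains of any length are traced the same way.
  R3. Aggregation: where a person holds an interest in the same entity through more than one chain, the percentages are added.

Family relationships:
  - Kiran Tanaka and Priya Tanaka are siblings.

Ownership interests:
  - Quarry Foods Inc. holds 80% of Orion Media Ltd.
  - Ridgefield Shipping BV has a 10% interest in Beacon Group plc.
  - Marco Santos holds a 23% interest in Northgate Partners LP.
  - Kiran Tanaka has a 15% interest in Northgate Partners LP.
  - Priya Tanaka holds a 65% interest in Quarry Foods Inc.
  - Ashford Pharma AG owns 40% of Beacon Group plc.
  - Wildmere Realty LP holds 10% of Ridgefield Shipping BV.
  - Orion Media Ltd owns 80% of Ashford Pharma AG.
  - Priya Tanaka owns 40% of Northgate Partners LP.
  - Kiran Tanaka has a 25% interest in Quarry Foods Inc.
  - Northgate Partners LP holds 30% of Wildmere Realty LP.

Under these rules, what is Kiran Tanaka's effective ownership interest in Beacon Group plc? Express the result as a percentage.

By sibling attribution (R1), Kiran Tanaka is treated as also owning Priya Tanaka's interest in Quarry Foods Inc, giving 25% + 65% = 90%.
By sibling attribution (R1), Kiran Tanaka is treated as also owning Priya Tanaka's interest in Northgate Partners LP, giving 15% + 40% = 55%.
Chain via Quarry Foods Inc. → Orion Media Ltd → Ashford Pharma AG (R2): 90% × 80% × 80% × 40% = 23.04% of Beacon Group plc.
Chain via Northgate Partners LP → Wildmere Realty LP → Ridgefield Shipping BV (R2): 55% × 30% × 10% × 10% = 0.165% of Beacon Group plc.
Aggregating (R3): 23.04% + 0.165% = 23.205%.

23.205%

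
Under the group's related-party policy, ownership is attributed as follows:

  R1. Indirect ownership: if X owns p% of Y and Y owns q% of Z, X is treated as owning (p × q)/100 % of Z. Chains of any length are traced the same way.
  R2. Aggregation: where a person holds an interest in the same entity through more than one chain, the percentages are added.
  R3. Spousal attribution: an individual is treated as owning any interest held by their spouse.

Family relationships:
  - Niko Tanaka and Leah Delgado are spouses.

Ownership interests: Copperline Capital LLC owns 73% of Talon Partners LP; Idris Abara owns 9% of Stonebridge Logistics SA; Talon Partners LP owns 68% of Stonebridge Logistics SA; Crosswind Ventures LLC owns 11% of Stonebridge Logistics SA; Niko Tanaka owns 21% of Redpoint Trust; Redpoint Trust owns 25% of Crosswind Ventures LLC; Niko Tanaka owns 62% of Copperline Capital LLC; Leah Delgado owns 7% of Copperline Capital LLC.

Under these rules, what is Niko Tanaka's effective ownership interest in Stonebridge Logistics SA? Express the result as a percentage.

34.8291%

By spousal attribution (R3), Niko Tanaka is treated as also owning Leah Delgado's interest in Copperline Capital LLC, giving 62% + 7% = 69%.
Chain via Copperline Capital LLC → Talon Partners LP (R1): 69% × 73% × 68% = 34.2516% of Stonebridge Logistics SA.
Chain via Redpoint Trust → Crosswind Ventures LLC (R1): 21% × 25% × 11% = 0.5775% of Stonebridge Logistics SA.
Aggregating (R2): 34.2516% + 0.5775% = 34.8291%.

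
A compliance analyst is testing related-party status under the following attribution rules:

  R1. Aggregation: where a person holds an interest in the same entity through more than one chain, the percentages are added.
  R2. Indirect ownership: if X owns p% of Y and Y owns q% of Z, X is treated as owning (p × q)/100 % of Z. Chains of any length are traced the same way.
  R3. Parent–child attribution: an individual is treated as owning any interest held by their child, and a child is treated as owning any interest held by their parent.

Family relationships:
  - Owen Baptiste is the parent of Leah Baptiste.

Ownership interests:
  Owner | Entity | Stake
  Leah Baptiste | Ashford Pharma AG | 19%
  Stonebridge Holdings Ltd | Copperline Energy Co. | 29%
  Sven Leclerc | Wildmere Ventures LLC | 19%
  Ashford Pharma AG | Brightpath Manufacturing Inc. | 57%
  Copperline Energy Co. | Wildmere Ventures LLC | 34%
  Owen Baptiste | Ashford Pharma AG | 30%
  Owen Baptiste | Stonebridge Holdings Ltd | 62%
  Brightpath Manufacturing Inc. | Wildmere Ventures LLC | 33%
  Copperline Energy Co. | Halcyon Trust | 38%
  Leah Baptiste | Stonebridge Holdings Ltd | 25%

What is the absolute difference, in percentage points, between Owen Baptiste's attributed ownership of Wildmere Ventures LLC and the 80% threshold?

By parent–child attribution (R3), Owen Baptiste is treated as also owning Leah Baptiste's interest in Ashford Pharma AG, giving 30% + 19% = 49%.
By parent–child attribution (R3), Owen Baptiste is treated as also owning Leah Baptiste's interest in Stonebridge Holdings Ltd, giving 62% + 25% = 87%.
Chain via Ashford Pharma AG → Brightpath Manufacturing Inc. (R2): 49% × 57% × 33% = 9.2169% of Wildmere Ventures LLC.
Chain via Stonebridge Holdings Ltd → Copperline Energy Co. (R2): 87% × 29% × 34% = 8.5782% of Wildmere Ventures LLC.
Aggregating (R1): 9.2169% + 8.5782% = 17.7951%.
17.7951% falls short of the 80% threshold by 62.2049 percentage points.

62.2049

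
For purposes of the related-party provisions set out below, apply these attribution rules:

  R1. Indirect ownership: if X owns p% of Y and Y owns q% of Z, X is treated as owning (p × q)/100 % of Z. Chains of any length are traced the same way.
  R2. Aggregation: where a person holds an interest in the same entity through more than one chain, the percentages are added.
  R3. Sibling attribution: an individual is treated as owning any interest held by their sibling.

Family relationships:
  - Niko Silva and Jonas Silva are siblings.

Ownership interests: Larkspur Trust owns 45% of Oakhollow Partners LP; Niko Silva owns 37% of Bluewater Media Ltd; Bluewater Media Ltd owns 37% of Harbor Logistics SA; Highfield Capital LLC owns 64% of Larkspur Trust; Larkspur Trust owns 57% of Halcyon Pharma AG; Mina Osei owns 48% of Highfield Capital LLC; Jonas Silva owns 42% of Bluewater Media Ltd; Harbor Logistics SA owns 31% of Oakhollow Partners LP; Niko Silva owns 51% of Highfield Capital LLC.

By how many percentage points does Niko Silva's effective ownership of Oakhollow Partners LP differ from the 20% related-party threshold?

3.7493

By sibling attribution (R3), Niko Silva is treated as also owning Jonas Silva's interest in Bluewater Media Ltd, giving 37% + 42% = 79%.
Chain via Highfield Capital LLC → Larkspur Trust (R1): 51% × 64% × 45% = 14.688% of Oakhollow Partners LP.
Chain via Bluewater Media Ltd → Harbor Logistics SA (R1): 79% × 37% × 31% = 9.0613% of Oakhollow Partners LP.
Aggregating (R2): 14.688% + 9.0613% = 23.7493%.
23.7493% exceeds the 20% threshold by 3.7493 percentage points.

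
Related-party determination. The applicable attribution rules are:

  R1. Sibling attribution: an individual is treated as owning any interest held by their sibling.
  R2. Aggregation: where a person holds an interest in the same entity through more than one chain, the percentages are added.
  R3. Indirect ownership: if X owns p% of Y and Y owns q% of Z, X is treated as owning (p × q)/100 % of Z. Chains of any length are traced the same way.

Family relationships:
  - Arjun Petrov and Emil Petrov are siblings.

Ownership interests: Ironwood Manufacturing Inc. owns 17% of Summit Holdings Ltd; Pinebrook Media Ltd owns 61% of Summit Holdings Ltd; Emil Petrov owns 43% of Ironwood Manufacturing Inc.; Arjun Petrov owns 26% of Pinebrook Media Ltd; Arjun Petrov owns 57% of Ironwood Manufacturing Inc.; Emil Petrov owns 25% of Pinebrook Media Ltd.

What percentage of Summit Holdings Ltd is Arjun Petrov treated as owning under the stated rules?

48.11%

By sibling attribution (R1), Arjun Petrov is treated as also owning Emil Petrov's interest in Pinebrook Media Ltd, giving 26% + 25% = 51%.
By sibling attribution (R1), Arjun Petrov is treated as also owning Emil Petrov's interest in Ironwood Manufacturing Inc, giving 57% + 43% = 100%.
Chain via Pinebrook Media Ltd (R3): 51% × 61% = 31.11% of Summit Holdings Ltd.
Chain via Ironwood Manufacturing Inc. (R3): 100% × 17% = 17% of Summit Holdings Ltd.
Aggregating (R2): 31.11% + 17% = 48.11%.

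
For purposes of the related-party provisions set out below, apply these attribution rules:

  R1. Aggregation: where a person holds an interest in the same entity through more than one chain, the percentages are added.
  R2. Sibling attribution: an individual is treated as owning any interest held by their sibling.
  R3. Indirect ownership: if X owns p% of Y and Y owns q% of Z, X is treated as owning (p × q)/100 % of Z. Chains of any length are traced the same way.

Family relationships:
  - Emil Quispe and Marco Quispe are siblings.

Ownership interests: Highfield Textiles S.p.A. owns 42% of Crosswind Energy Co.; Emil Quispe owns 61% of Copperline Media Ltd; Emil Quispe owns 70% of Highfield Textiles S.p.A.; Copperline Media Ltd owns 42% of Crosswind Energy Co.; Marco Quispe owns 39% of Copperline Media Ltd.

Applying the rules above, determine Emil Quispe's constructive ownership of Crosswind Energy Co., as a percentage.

By sibling attribution (R2), Emil Quispe is treated as also owning Marco Quispe's interest in Copperline Media Ltd, giving 61% + 39% = 100%.
Chain via Copperline Media Ltd (R3): 100% × 42% = 42% of Crosswind Energy Co.
Chain via Highfield Textiles S.p.A. (R3): 70% × 42% = 29.4% of Crosswind Energy Co.
Aggregating (R1): 42% + 29.4% = 71.4%.

71.4%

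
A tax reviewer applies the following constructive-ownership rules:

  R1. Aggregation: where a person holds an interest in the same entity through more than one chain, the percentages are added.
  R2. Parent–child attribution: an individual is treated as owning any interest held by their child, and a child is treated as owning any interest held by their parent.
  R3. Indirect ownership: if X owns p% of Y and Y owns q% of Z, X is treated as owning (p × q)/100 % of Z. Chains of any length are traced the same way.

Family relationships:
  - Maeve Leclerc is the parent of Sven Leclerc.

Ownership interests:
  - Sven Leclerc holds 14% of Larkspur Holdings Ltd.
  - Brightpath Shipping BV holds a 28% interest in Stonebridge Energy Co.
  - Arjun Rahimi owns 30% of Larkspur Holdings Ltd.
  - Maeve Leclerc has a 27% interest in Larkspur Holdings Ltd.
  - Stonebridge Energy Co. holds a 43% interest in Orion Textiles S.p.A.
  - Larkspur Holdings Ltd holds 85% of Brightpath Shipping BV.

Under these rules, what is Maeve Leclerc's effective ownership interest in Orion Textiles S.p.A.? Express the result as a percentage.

By parent–child attribution (R2), Maeve Leclerc is treated as also owning Sven Leclerc's interest in Larkspur Holdings Ltd, giving 27% + 14% = 41%.
Chain via Larkspur Holdings Ltd → Brightpath Shipping BV → Stonebridge Energy Co. (R3): 41% × 85% × 28% × 43% = 4.19594% of Orion Textiles S.p.A.

4.19594%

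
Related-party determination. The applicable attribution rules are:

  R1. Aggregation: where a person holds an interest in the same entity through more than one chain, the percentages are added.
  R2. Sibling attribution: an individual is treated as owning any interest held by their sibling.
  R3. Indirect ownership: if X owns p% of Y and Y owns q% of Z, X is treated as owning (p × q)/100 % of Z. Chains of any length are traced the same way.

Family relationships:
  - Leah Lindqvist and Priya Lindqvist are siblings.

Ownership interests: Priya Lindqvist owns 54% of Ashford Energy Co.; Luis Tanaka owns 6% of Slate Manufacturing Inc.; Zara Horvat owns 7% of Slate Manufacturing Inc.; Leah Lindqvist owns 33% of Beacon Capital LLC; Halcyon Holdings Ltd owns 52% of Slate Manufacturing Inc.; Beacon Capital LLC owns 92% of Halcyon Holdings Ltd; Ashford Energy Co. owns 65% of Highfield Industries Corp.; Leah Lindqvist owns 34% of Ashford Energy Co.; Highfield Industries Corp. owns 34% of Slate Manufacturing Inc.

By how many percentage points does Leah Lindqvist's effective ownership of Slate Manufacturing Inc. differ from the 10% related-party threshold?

25.2352

By sibling attribution (R2), Leah Lindqvist is treated as also owning Priya Lindqvist's interest in Ashford Energy Co, giving 34% + 54% = 88%.
Chain via Ashford Energy Co. → Highfield Industries Corp. (R3): 88% × 65% × 34% = 19.448% of Slate Manufacturing Inc.
Chain via Beacon Capital LLC → Halcyon Holdings Ltd (R3): 33% × 92% × 52% = 15.7872% of Slate Manufacturing Inc.
Aggregating (R1): 19.448% + 15.7872% = 35.2352%.
35.2352% exceeds the 10% threshold by 25.2352 percentage points.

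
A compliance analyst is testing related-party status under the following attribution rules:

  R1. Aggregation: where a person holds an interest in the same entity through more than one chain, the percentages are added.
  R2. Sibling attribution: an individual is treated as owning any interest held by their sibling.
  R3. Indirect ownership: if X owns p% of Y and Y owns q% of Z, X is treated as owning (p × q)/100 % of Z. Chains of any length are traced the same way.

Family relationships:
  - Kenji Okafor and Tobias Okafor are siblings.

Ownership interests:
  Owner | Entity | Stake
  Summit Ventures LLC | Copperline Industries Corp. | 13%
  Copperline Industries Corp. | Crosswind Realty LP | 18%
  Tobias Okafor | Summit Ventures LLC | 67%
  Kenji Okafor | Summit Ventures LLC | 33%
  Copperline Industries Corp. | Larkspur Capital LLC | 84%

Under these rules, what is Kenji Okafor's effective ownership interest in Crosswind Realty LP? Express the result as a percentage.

By sibling attribution (R2), Kenji Okafor is treated as also owning Tobias Okafor's interest in Summit Ventures LLC, giving 33% + 67% = 100%.
Chain via Summit Ventures LLC → Copperline Industries Corp. (R3): 100% × 13% × 18% = 2.34% of Crosswind Realty LP.

2.34%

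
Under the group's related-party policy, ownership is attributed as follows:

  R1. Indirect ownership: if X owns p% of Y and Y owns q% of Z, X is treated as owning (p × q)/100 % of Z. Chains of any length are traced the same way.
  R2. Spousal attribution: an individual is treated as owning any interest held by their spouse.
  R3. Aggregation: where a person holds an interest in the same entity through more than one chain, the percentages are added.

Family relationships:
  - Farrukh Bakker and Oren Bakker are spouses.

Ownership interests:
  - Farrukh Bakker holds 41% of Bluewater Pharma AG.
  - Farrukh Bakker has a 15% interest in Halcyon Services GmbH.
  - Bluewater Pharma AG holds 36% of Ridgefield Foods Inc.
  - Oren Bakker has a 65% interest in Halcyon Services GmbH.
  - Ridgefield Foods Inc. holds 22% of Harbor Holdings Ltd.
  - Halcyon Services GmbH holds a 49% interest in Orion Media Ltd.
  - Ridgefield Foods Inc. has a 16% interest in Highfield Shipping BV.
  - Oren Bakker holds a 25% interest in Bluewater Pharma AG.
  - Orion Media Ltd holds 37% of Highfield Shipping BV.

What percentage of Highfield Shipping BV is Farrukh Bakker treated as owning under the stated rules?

By spousal attribution (R2), Farrukh Bakker is treated as also owning Oren Bakker's interest in Halcyon Services GmbH, giving 15% + 65% = 80%.
By spousal attribution (R2), Farrukh Bakker is treated as also owning Oren Bakker's interest in Bluewater Pharma AG, giving 41% + 25% = 66%.
Chain via Halcyon Services GmbH → Orion Media Ltd (R1): 80% × 49% × 37% = 14.504% of Highfield Shipping BV.
Chain via Bluewater Pharma AG → Ridgefield Foods Inc. (R1): 66% × 36% × 16% = 3.8016% of Highfield Shipping BV.
Aggregating (R3): 14.504% + 3.8016% = 18.3056%.

18.3056%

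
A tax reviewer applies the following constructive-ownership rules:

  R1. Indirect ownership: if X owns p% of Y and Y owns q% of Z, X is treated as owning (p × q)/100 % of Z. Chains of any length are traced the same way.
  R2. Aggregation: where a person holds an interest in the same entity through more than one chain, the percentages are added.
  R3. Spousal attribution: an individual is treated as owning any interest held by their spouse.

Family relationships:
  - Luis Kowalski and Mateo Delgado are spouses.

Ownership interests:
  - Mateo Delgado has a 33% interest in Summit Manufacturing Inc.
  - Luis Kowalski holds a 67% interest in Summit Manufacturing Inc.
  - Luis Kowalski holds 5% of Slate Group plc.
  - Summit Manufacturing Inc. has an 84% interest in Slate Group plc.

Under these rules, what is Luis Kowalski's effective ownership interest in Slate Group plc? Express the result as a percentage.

89%

By spousal attribution (R3), Luis Kowalski is treated as also owning Mateo Delgado's interest in Summit Manufacturing Inc, giving 67% + 33% = 100%.
Chain via Summit Manufacturing Inc. (R1): 100% × 84% = 84% of Slate Group plc.
Direct interest in Slate Group plc: 5%.
Aggregating (R2): 84% + 5% = 89%.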